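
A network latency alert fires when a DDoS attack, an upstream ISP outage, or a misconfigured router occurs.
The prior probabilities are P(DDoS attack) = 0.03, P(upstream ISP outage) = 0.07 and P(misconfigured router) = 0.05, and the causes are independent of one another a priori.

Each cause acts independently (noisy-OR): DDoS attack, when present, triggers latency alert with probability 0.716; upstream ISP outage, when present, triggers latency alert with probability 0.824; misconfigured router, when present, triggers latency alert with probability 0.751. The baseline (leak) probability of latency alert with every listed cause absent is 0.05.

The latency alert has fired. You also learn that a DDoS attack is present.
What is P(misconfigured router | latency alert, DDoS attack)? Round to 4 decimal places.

Under noisy-OR, P(latency alert | causes) = 1 − (1−0.05)·∏(1−qᵢ) over the active causes.
Weight on misconfigured router=true, given the evidence: 0.043376 + 0.003459 = 0.046835
Denominator P(latency alert | DDoS attack): 0.7302×0.93×0.95 + 0.93282×0.93×0.05 + 0.952515×0.07×0.95 + 0.988176×0.07×0.05 = 0.755309
P(misconfigured router | latency alert, DDoS attack) = 0.046835/0.755309 ≈ 0.0620

P(misconfigured router | latency alert, DDoS attack) ≈ 0.0620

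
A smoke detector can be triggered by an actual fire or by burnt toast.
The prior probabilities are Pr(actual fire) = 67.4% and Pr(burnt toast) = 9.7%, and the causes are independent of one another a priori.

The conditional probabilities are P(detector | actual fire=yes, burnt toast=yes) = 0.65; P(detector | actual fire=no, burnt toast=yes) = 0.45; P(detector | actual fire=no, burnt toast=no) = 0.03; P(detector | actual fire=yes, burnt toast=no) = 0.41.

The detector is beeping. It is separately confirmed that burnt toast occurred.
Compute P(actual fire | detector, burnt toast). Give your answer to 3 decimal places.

For the numerator, keep only actual fire=true terms: 0.65·0.674 = 0.438100
Normalizer over all consistent configurations: 0.45·0.326 + 0.65·0.674 = 0.584800
Posterior = 0.438100 / 0.584800 ≈ 0.749

P(actual fire | detector, burnt toast) ≈ 0.749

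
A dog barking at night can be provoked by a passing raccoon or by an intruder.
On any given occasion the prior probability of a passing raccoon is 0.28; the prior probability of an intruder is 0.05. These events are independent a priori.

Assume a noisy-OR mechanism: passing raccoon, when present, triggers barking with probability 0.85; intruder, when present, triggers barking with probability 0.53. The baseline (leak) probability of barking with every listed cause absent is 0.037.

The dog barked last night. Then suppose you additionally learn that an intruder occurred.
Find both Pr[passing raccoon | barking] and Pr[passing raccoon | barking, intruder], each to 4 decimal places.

Under noisy-OR, P(barking | causes) = 1 − (1−0.037)·∏(1−qᵢ) over the active causes.
Weight on passing raccoon=true, given the evidence: 0.227576 + 0.013050 = 0.240626
The normalizing constant is 0.037·0.72·0.95 + 0.54739·0.72·0.05 + 0.85555·0.28·0.95 + 0.932109·0.28·0.05 = 0.285640
P(passing raccoon | barking) = 0.240626/0.285640 ≈ 0.8424

With the extra evidence:
P(barking | intruder) = 0.54739×0.72 + 0.932109×0.28 = 0.394121 + 0.260991 = 0.655112
Restricting to configurations with passing raccoon present: 0.932109×0.28 = 0.260991.
So P(passing raccoon | barking, intruder) = 0.260991/0.655112 ≈ 0.3984.

Pr[passing raccoon | barking] ≈ 0.8424; Pr[passing raccoon | barking, intruder] ≈ 0.3984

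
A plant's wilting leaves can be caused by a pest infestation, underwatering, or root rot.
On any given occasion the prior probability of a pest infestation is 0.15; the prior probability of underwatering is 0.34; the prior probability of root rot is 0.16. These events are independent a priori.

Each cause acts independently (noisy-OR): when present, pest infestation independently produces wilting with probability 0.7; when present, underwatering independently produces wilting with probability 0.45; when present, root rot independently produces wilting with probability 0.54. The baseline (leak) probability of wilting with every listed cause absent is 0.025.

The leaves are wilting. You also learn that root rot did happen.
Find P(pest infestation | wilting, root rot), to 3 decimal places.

P(pest infestation | wilting, root rot) ≈ 0.201

Under noisy-OR, P(wilting | causes) = 1 − (1−0.025)·∏(1−qᵢ) over the active causes.
Sum P(wilting|·) weighted by the priors over the 4 (pest infestation, underwatering) configurations:
  P(wilting | root rot) = 0.5515×0.85×0.66 + 0.753325×0.85×0.34 + 0.86545×0.15×0.66 + 0.925998×0.15×0.34
        = 0.309391 + 0.217711 + 0.085680 + 0.047226 = 0.660008
The terms with pest infestation present sum to 0.132906, so
  P(pest infestation | wilting, root rot) = 0.132906 / 0.660008 ≈ 0.201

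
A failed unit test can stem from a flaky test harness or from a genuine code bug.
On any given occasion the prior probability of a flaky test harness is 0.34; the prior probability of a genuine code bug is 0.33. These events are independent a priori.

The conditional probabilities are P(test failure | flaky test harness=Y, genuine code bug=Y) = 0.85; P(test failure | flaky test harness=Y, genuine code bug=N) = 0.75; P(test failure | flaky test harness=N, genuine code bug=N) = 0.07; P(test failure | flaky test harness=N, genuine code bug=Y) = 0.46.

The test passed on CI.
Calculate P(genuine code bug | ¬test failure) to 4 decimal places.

P(genuine code bug | ¬test failure) ≈ 0.2231

P(¬test failure) = 0.93·0.66·0.67 + 0.54·0.66·0.33 + 0.25·0.34·0.67 + 0.15·0.34·0.33 = 0.411246 + 0.117612 + 0.056950 + 0.016830 = 0.602638
The genuine code bug-present share is 0.117612 + 0.016830 = 0.134442.
So P(genuine code bug | ¬test failure) = 0.134442/0.602638 ≈ 0.2231.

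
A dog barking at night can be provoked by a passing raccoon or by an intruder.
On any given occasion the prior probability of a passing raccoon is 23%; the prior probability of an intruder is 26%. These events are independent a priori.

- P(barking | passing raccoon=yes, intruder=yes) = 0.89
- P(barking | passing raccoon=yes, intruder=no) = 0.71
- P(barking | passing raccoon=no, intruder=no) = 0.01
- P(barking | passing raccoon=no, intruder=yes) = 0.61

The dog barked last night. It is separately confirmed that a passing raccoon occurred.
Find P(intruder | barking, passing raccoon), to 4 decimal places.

P(intruder | barking, passing raccoon) ≈ 0.3058

Sum P(barking|·) weighted by the priors over both values of intruder:
  P(barking | passing raccoon) = 0.71·0.74 + 0.89·0.26
        = 0.525400 + 0.231400 = 0.756800
Keeping only the intruder-present terms gives 0.231400, so
  P(intruder | barking, passing raccoon) = 0.231400 / 0.756800 ≈ 0.3058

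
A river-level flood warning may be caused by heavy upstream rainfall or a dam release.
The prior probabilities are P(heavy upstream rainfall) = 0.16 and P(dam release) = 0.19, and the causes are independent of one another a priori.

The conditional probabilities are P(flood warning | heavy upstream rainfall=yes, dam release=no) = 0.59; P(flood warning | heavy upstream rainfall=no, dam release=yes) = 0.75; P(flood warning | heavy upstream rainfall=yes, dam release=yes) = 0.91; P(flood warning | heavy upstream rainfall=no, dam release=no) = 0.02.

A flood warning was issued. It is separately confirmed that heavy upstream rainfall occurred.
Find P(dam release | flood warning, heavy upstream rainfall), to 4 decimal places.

By total probability over both values of dam release:
  P(flood warning | heavy upstream rainfall) = 0.59·0.81 + 0.91·0.19
        = 0.477900 + 0.172900 = 0.650800
Keeping only the dam release-present terms gives 0.172900, so
  P(dam release | flood warning, heavy upstream rainfall) = 0.172900 / 0.650800 ≈ 0.2657

P(dam release | flood warning, heavy upstream rainfall) ≈ 0.2657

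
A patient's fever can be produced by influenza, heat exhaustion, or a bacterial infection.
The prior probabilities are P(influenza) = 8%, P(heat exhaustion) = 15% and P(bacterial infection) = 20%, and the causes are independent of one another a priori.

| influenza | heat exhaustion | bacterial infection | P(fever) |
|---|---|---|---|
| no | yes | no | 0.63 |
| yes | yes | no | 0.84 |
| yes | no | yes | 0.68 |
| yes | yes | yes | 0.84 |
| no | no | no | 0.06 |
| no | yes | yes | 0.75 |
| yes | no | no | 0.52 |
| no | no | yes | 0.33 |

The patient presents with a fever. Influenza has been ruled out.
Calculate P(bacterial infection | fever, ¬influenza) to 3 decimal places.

P(bacterial infection | fever, ¬influenza) ≈ 0.403

Sum P(fever|·) weighted by the priors over the 4 (heat exhaustion, bacterial infection) configurations:
  P(fever | ¬influenza) = 0.06·0.85·0.8 + 0.33·0.85·0.2 + 0.63·0.15·0.8 + 0.75·0.15·0.2
        = 0.040800 + 0.056100 + 0.075600 + 0.022500 = 0.195000
Keeping only the bacterial infection-present terms gives 0.078600, so
  P(bacterial infection | fever, ¬influenza) = 0.078600 / 0.195000 ≈ 0.403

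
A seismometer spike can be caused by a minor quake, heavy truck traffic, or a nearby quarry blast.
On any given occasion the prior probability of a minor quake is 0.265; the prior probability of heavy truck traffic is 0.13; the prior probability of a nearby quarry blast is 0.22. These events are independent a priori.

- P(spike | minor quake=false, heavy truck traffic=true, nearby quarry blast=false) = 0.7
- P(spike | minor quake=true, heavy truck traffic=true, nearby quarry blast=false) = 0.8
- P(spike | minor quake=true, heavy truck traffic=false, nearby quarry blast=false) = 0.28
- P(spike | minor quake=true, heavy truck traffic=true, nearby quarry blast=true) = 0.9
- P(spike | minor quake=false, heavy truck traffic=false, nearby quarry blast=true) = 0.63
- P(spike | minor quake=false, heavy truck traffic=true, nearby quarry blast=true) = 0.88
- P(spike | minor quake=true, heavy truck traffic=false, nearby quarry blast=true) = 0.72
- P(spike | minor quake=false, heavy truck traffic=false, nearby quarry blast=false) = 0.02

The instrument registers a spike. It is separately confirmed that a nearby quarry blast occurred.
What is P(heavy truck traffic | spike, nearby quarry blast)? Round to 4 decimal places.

Enumerate the 4 (minor quake, heavy truck traffic) configurations and weight by the priors:
  P(spike | nearby quarry blast) = 0.63×0.735×0.87 + 0.88×0.735×0.13 + 0.72×0.265×0.87 + 0.9×0.265×0.13
        = 0.402854 + 0.084084 + 0.165996 + 0.031005 = 0.683939
Configurations with heavy truck traffic contribute 0.115089, so
  P(heavy truck traffic | spike, nearby quarry blast) = 0.115089 / 0.683939 ≈ 0.1683

P(heavy truck traffic | spike, nearby quarry blast) ≈ 0.1683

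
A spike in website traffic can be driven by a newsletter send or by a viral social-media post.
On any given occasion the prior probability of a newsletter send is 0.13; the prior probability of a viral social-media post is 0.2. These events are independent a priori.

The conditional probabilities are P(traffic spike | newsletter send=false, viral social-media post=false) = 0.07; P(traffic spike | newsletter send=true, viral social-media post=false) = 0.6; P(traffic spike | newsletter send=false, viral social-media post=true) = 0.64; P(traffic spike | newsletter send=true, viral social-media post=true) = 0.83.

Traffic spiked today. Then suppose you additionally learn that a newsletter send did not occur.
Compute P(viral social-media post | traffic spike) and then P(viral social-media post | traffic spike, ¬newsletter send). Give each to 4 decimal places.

P(viral social-media post | traffic spike) ≈ 0.5447; P(viral social-media post | traffic spike, ¬newsletter send) ≈ 0.6957

P(traffic spike) = 0.07*0.87*0.8 + 0.64*0.87*0.2 + 0.6*0.13*0.8 + 0.83*0.13*0.2 = 0.048720 + 0.111360 + 0.062400 + 0.021580 = 0.244060
Of this, 0.132940 comes from 0.111360 + 0.021580 (the viral social-media post=true cases).
P(viral social-media post | traffic spike) = 0.132940 / 0.244060 ≈ 0.5447

With the extra evidence:
Enumerate both values of viral social-media post and weight by the priors:
  P(traffic spike | ¬newsletter send) = 0.07*0.8 + 0.64*0.2
        = 0.056000 + 0.128000 = 0.184000
The terms with viral social-media post present sum to 0.128000, so
  P(viral social-media post | traffic spike, ¬newsletter send) = 0.128000 / 0.184000 ≈ 0.6957
With newsletter send excluded, viral social-media post must carry more of the explanatory weight for the traffic spike.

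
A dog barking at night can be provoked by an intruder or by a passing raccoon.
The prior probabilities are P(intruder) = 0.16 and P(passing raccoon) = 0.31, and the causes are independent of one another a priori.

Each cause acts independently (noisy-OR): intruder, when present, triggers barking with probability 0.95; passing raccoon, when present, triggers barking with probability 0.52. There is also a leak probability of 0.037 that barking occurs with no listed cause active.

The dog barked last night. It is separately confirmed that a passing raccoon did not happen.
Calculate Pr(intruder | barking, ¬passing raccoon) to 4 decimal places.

Under noisy-OR, P(barking | causes) = 1 − (1−0.037)·∏(1−qᵢ) over the active causes.
P(barking | ¬passing raccoon) = 0.037*0.84 + 0.95185*0.16 = 0.031080 + 0.152296 = 0.183376
The intruder-present share is 0.95185*0.16 = 0.152296.
So P(intruder | barking, ¬passing raccoon) = 0.152296/0.183376 ≈ 0.8305.

Pr(intruder | barking, ¬passing raccoon) ≈ 0.8305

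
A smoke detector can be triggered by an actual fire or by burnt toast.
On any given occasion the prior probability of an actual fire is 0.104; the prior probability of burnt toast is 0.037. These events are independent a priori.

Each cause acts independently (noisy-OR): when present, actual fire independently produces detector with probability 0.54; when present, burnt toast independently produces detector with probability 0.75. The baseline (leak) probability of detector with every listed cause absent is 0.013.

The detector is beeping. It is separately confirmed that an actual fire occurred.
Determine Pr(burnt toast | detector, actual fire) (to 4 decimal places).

Pr(burnt toast | detector, actual fire) ≈ 0.0587

Under noisy-OR, P(detector | causes) = 1 − (1−0.013)·∏(1−qᵢ) over the active causes.
Numerator (weight on configurations with burnt toast): 0.886495*0.037 = 0.032800
Denominator P(detector | actual fire): 0.54598*0.963 + 0.886495*0.037 = 0.558579
Posterior = 0.032800 / 0.558579 ≈ 0.0587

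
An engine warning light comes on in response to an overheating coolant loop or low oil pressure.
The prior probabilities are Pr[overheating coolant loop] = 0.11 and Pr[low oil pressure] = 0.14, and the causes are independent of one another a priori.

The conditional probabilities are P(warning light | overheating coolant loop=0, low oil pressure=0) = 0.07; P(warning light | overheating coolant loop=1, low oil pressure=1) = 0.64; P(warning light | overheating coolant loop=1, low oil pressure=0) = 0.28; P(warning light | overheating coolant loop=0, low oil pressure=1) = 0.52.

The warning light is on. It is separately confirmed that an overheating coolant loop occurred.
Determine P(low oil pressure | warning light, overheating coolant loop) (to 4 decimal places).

P(warning light | overheating coolant loop) = 0.28*0.86 + 0.64*0.14 = 0.240800 + 0.089600 = 0.330400
Restricting to configurations with low oil pressure present: 0.64*0.14 = 0.089600.
P(low oil pressure | warning light, overheating coolant loop) = 0.089600 / 0.330400 ≈ 0.2712

P(low oil pressure | warning light, overheating coolant loop) ≈ 0.2712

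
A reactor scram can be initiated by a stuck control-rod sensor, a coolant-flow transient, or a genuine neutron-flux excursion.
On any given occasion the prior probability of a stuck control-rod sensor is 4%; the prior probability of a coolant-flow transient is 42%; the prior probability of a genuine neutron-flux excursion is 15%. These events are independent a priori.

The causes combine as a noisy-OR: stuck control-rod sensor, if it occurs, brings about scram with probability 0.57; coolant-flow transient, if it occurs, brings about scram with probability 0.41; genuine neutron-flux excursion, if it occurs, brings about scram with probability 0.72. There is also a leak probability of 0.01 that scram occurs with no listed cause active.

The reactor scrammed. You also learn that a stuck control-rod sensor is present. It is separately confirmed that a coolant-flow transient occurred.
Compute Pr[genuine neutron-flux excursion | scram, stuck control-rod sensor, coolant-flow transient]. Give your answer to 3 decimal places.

Under noisy-OR, P(scram | causes) = 1 − (1−0.01)·∏(1−qᵢ) over the active causes.
Numerator (weight on configurations with genuine neutron-flux excursion): 0.929674*0.15 = 0.139451
Denominator P(scram | stuck control-rod sensor, coolant-flow transient): 0.748837*0.85 + 0.929674*0.15 = 0.775962
P(genuine neutron-flux excursion | scram, stuck control-rod sensor, coolant-flow transient) = 0.139451/0.775962 ≈ 0.180

Pr[genuine neutron-flux excursion | scram, stuck control-rod sensor, coolant-flow transient] ≈ 0.180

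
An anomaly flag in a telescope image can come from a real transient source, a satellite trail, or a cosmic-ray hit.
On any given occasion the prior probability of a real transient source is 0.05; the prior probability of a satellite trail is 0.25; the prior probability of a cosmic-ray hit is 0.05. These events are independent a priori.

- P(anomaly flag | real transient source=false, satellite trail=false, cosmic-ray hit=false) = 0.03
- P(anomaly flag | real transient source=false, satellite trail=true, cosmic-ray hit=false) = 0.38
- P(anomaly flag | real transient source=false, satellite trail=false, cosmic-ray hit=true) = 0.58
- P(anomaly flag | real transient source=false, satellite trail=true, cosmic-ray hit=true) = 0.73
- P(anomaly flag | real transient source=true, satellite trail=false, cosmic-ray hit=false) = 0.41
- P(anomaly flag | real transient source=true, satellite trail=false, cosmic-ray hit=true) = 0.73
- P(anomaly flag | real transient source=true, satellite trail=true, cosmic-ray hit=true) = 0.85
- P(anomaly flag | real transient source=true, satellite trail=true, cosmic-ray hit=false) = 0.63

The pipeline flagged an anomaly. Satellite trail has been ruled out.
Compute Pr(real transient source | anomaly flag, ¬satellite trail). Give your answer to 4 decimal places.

P(anomaly flag | ¬satellite trail) = 0.03×0.95×0.95 + 0.58×0.95×0.05 + 0.41×0.05×0.95 + 0.73×0.05×0.05 = 0.027075 + 0.027550 + 0.019475 + 0.001825 = 0.075925
Restricting to configurations with real transient source present: 0.019475 + 0.001825 = 0.021300.
Hence the posterior is 0.021300/0.075925 ≈ 0.2805.

Pr(real transient source | anomaly flag, ¬satellite trail) ≈ 0.2805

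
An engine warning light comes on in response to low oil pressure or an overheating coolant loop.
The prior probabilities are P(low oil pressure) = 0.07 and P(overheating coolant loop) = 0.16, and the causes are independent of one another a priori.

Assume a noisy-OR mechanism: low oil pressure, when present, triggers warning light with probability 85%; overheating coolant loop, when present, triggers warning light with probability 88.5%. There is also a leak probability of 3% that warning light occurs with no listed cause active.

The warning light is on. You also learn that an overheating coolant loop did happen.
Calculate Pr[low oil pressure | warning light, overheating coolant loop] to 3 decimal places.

Pr[low oil pressure | warning light, overheating coolant loop] ≈ 0.077

Under noisy-OR, P(warning light | causes) = 1 − (1−0.03)·∏(1−qᵢ) over the active causes.
P(warning light | overheating coolant loop) = 0.88845·0.93 + 0.983267·0.07 = 0.826259 + 0.068829 = 0.895088
The low oil pressure-present share is 0.983267·0.07 = 0.068829.
P(low oil pressure | warning light, overheating coolant loop) = 0.068829 / 0.895088 ≈ 0.077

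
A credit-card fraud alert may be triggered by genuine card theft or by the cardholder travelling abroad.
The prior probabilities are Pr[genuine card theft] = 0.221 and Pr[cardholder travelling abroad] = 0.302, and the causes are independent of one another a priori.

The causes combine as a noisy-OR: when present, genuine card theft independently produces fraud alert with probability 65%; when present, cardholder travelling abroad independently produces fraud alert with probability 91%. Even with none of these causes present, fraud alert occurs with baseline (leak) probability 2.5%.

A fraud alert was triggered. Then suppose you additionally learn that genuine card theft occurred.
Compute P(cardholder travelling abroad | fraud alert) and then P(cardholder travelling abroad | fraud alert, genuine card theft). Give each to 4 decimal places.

Under noisy-OR, P(fraud alert | causes) = 1 − (1−0.025)·∏(1−qᵢ) over the active causes.
Sum P(fraud alert|·) weighted by the priors over the 4 (genuine card theft, cardholder travelling abroad) configurations:
  P(fraud alert) = 0.025×0.779×0.698 + 0.91225×0.779×0.302 + 0.65875×0.221×0.698 + 0.969287×0.221×0.302
        = 0.013594 + 0.214614 + 0.101617 + 0.064692 = 0.394517
Keeping only the cardholder travelling abroad-present terms gives 0.279306, so
  P(cardholder travelling abroad | fraud alert) = 0.279306 / 0.394517 ≈ 0.7080

Now also conditioning on genuine card theft=true:
P(fraud alert | genuine card theft) = 0.65875·0.698 + 0.969287·0.302 = 0.459807 + 0.292725 = 0.752532
Restricting to configurations with cardholder travelling abroad present: 0.969287·0.302 = 0.292725.
So P(cardholder travelling abroad | fraud alert, genuine card theft) = 0.292725/0.752532 ≈ 0.3890.
Conditioning on genuine card theft lowers the posterior on cardholder travelling abroad: the classic explaining-away effect in a common-effect structure.

P(cardholder travelling abroad | fraud alert) ≈ 0.7080; P(cardholder travelling abroad | fraud alert, genuine card theft) ≈ 0.3890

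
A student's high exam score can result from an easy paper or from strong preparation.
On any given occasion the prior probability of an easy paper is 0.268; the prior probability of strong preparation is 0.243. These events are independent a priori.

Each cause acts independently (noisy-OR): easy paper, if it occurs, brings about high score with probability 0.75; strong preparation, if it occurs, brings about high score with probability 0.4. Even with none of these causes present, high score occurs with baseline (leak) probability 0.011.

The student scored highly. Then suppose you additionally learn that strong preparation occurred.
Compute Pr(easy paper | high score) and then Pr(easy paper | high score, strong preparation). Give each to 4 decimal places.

Pr(easy paper | high score) ≈ 0.7264; Pr(easy paper | high score, strong preparation) ≈ 0.4340

Under noisy-OR, P(high score | causes) = 1 − (1−0.011)·∏(1−qᵢ) over the active causes.
Sum P(high score|·) weighted by the priors over the 4 (easy paper, strong preparation) configurations:
  P(high score) = 0.011*0.732*0.757 + 0.4066*0.732*0.243 + 0.75275*0.268*0.757 + 0.85165*0.268*0.243
        = 0.006095 + 0.072324 + 0.152715 + 0.055463 = 0.286597
Keeping only the easy paper-present terms gives 0.208178, so
  P(easy paper | high score) = 0.208178 / 0.286597 ≈ 0.7264

Now condition on the additional information:
Weight on easy paper=true, given the evidence: 0.85165×0.268 = 0.228242
The normalizing constant is 0.4066×0.732 + 0.85165×0.268 = 0.525873
P(easy paper | high score, strong preparation) = 0.228242/0.525873 ≈ 0.4340
— strong preparation explains away the evidence for easy paper.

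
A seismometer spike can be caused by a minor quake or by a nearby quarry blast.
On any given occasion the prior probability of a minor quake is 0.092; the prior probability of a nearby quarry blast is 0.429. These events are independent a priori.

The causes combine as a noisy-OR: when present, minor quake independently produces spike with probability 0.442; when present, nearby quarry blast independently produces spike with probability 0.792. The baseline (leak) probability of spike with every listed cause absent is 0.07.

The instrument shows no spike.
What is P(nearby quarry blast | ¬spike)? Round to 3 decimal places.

P(nearby quarry blast | ¬spike) ≈ 0.135

Under noisy-OR, P(spike | causes) = 1 − (1−0.07)·∏(1−qᵢ) over the active causes.
P(¬spike) = 0.93×0.908×0.571 + 0.19344×0.908×0.429 + 0.51894×0.092×0.571 + 0.10794×0.092×0.429 = 0.482175 + 0.075351 + 0.027261 + 0.004260 = 0.589047
Of this, 0.079611 comes from 0.075351 + 0.004260 (the nearby quarry blast=true cases).
Hence the posterior is 0.079611/0.589047 ≈ 0.135.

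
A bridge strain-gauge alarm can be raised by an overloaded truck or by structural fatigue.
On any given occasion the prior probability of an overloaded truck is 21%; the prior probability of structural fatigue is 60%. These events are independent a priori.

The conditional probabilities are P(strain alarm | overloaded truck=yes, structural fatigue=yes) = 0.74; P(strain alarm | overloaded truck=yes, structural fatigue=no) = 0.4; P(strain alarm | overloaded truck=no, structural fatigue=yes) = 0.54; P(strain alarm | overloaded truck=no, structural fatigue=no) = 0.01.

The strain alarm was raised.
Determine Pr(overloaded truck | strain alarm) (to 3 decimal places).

Pr(overloaded truck | strain alarm) ≈ 0.329

P(strain alarm) = 0.01*0.79*0.4 + 0.54*0.79*0.6 + 0.4*0.21*0.4 + 0.74*0.21*0.6 = 0.003160 + 0.255960 + 0.033600 + 0.093240 = 0.385960
Of this, 0.126840 comes from 0.033600 + 0.093240 (the overloaded truck=true cases).
P(overloaded truck | strain alarm) = 0.126840 / 0.385960 ≈ 0.329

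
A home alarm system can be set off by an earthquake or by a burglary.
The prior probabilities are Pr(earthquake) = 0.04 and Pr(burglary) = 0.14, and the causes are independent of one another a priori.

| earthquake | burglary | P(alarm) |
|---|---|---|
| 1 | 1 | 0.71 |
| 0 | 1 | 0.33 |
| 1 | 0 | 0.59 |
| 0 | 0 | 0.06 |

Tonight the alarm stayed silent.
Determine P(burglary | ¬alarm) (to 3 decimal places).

P(burglary | ¬alarm) ≈ 0.104

P(¬alarm) = 0.94·0.96·0.86 + 0.67·0.96·0.14 + 0.41·0.04·0.86 + 0.29·0.04·0.14 = 0.776064 + 0.090048 + 0.014104 + 0.001624 = 0.881840
Of this, 0.091672 comes from 0.090048 + 0.001624 (the burglary=true cases).
So P(burglary | ¬alarm) = 0.091672/0.881840 ≈ 0.104.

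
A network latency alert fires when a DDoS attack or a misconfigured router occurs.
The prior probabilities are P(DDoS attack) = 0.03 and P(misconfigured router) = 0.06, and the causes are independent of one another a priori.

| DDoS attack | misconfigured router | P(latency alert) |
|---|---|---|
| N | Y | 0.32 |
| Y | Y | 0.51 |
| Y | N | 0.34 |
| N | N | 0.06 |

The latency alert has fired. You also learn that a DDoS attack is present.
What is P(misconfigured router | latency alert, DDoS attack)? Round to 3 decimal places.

Weight on misconfigured router=true, given the evidence: 0.51*0.06 = 0.030600
The normalizing constant is 0.34*0.94 + 0.51*0.06 = 0.350200
Posterior = 0.030600 / 0.350200 ≈ 0.087

P(misconfigured router | latency alert, DDoS attack) ≈ 0.087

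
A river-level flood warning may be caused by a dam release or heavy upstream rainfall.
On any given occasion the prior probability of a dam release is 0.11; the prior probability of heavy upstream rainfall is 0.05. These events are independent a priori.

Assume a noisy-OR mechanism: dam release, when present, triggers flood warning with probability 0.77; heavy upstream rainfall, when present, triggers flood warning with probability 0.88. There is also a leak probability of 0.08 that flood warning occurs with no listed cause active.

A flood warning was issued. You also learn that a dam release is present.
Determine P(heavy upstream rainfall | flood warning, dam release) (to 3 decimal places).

Under noisy-OR, P(flood warning | causes) = 1 − (1−0.08)·∏(1−qᵢ) over the active causes.
Enumerate both values of heavy upstream rainfall and weight by the priors:
  P(flood warning | dam release) = 0.7884*0.95 + 0.974608*0.05
        = 0.748980 + 0.048730 = 0.797710
Configurations with heavy upstream rainfall contribute 0.048730, so
  P(heavy upstream rainfall | flood warning, dam release) = 0.048730 / 0.797710 ≈ 0.061

P(heavy upstream rainfall | flood warning, dam release) ≈ 0.061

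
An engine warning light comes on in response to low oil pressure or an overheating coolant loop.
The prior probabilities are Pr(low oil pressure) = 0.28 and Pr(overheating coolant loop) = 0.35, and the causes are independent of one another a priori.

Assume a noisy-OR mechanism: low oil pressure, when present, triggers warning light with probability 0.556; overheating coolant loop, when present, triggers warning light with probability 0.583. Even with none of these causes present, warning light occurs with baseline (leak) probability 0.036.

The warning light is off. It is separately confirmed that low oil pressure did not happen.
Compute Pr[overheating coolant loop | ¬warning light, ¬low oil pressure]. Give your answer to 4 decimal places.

Pr[overheating coolant loop | ¬warning light, ¬low oil pressure] ≈ 0.1834

Under noisy-OR, P(warning light | causes) = 1 − (1−0.036)·∏(1−qᵢ) over the active causes.
Numerator (weight on configurations with overheating coolant loop): 0.401988*0.35 = 0.140696
Denominator P(¬warning light | ¬low oil pressure): 0.964*0.65 + 0.401988*0.35 = 0.767296
P(overheating coolant loop | ¬warning light, ¬low oil pressure) = 0.140696/0.767296 ≈ 0.1834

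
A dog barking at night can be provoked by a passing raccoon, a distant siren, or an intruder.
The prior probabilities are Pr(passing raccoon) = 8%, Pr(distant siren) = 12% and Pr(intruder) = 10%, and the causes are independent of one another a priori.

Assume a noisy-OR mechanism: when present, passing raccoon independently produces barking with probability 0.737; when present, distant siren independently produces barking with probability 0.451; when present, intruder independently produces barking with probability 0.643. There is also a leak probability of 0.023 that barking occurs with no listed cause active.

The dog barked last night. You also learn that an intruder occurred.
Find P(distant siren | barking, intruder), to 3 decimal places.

P(distant siren | barking, intruder) ≈ 0.143

Under noisy-OR, P(barking | causes) = 1 − (1−0.023)·∏(1−qᵢ) over the active causes.
P(barking | intruder) = 0.651211·0.92·0.88 + 0.808515·0.92·0.12 + 0.908268·0.08·0.88 + 0.949639·0.08·0.12 = 0.527220 + 0.089260 + 0.063942 + 0.009117 = 0.689539
Of this, 0.098377 comes from 0.089260 + 0.009117 (the distant siren=true cases).
So P(distant siren | barking, intruder) = 0.098377/0.689539 ≈ 0.143.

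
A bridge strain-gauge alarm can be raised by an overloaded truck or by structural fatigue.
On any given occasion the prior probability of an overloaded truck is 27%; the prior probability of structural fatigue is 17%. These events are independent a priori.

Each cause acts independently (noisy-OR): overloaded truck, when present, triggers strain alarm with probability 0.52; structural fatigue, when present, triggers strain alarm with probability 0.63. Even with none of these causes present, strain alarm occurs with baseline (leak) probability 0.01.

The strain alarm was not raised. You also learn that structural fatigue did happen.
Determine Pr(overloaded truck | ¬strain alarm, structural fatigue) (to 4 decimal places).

Pr(overloaded truck | ¬strain alarm, structural fatigue) ≈ 0.1508

Under noisy-OR, P(strain alarm | causes) = 1 − (1−0.01)·∏(1−qᵢ) over the active causes.
Sum P(¬strain alarm|·) weighted by the priors over both values of overloaded truck:
  P(¬strain alarm | structural fatigue) = 0.3663×0.73 + 0.175824×0.27
        = 0.267399 + 0.047472 = 0.314871
Keeping only the overloaded truck-present terms gives 0.047472, so
  P(overloaded truck | ¬strain alarm, structural fatigue) = 0.047472 / 0.314871 ≈ 0.1508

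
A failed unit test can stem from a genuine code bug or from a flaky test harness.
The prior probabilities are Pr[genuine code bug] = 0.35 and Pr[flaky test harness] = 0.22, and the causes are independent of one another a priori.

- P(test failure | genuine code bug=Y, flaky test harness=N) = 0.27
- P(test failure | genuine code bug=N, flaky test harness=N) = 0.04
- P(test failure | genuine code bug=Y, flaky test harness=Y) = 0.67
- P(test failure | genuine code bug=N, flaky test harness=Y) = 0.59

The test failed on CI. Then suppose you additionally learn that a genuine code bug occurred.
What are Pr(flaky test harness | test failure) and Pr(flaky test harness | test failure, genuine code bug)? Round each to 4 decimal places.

Enumerate the 4 (genuine code bug, flaky test harness) configurations and weight by the priors:
  P(test failure) = 0.04·0.65·0.78 + 0.59·0.65·0.22 + 0.27·0.35·0.78 + 0.67·0.35·0.22
        = 0.020280 + 0.084370 + 0.073710 + 0.051590 = 0.229950
Keeping only the flaky test harness-present terms gives 0.135960, so
  P(flaky test harness | test failure) = 0.135960 / 0.229950 ≈ 0.5913

With the extra evidence:
P(test failure | genuine code bug) = 0.27×0.78 + 0.67×0.22 = 0.210600 + 0.147400 = 0.358000
Restricting to configurations with flaky test harness present: 0.67×0.22 = 0.147400.
Hence the posterior is 0.147400/0.358000 ≈ 0.4117.
Conditioning on genuine code bug lowers the posterior on flaky test harness: the classic explaining-away effect in a common-effect structure.

Pr(flaky test harness | test failure) ≈ 0.5913; Pr(flaky test harness | test failure, genuine code bug) ≈ 0.4117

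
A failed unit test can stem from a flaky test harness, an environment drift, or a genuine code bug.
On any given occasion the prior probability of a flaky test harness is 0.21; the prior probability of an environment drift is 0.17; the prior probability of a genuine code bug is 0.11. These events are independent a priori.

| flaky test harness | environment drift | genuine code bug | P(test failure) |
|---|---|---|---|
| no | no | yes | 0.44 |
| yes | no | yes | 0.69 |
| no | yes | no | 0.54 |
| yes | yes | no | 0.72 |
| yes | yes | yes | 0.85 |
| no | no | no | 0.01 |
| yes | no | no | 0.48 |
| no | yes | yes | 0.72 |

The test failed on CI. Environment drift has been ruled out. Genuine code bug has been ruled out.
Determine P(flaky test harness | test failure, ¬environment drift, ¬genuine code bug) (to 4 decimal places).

P(flaky test harness | test failure, ¬environment drift, ¬genuine code bug) ≈ 0.9273

P(test failure | ¬environment drift, ¬genuine code bug) = 0.01·0.79 + 0.48·0.21 = 0.007900 + 0.100800 = 0.108700
Of this, 0.100800 comes from 0.48·0.21 (the flaky test harness=true cases).
P(flaky test harness | test failure, ¬environment drift, ¬genuine code bug) = 0.100800 / 0.108700 ≈ 0.9273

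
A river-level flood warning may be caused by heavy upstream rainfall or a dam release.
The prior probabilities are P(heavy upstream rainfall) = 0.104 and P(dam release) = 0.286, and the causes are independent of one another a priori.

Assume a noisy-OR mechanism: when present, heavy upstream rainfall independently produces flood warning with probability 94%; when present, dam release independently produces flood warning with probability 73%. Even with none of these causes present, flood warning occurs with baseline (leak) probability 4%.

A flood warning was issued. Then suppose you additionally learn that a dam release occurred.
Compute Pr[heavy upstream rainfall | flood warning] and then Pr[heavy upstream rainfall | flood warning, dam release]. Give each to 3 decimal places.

Under noisy-OR, P(flood warning | causes) = 1 − (1−0.04)·∏(1−qᵢ) over the active causes.
P(flood warning) = 0.04·0.896·0.714 + 0.7408·0.896·0.286 + 0.9424·0.104·0.714 + 0.984448·0.104·0.286 = 0.025590 + 0.189834 + 0.069979 + 0.029281 = 0.314684
Restricting to configurations with heavy upstream rainfall present: 0.069979 + 0.029281 = 0.099260.
Hence the posterior is 0.099260/0.314684 ≈ 0.315.

With the extra evidence:
Numerator (weight on configurations with heavy upstream rainfall): 0.984448×0.104 = 0.102383
The normalizing constant is 0.7408×0.896 + 0.984448×0.104 = 0.766140
Posterior = 0.102383 / 0.766140 ≈ 0.134
— dam release explains away the evidence for heavy upstream rainfall.

Pr[heavy upstream rainfall | flood warning] ≈ 0.315; Pr[heavy upstream rainfall | flood warning, dam release] ≈ 0.134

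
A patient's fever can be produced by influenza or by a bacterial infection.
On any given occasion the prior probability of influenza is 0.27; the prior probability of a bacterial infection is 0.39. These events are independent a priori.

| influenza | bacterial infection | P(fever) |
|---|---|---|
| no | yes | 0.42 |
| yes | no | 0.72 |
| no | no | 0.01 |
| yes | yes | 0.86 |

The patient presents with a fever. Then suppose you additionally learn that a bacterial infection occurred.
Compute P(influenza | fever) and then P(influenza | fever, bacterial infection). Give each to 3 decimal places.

P(influenza | fever) ≈ 0.628; P(influenza | fever, bacterial infection) ≈ 0.431

P(fever) = 0.01·0.73·0.61 + 0.42·0.73·0.39 + 0.72·0.27·0.61 + 0.86·0.27·0.39 = 0.004453 + 0.119574 + 0.118584 + 0.090558 = 0.333169
The influenza-present share is 0.118584 + 0.090558 = 0.209142.
P(influenza | fever) = 0.209142 / 0.333169 ≈ 0.628

Now also conditioning on bacterial infection=true:
P(fever | bacterial infection) = 0.42*0.73 + 0.86*0.27 = 0.306600 + 0.232200 = 0.538800
Of this, 0.232200 comes from 0.86*0.27 (the influenza=true cases).
So P(influenza | fever, bacterial infection) = 0.232200/0.538800 ≈ 0.431.
— bacterial infection explains away the evidence for influenza.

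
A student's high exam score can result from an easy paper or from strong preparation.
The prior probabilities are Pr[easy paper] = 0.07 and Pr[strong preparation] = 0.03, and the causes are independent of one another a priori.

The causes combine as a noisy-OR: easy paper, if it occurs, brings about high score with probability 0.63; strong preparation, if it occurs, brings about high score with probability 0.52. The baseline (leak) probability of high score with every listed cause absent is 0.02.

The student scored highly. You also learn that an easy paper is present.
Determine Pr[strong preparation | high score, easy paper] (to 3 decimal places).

Under noisy-OR, P(high score | causes) = 1 − (1−0.02)·∏(1−qᵢ) over the active causes.
P(high score | easy paper) = 0.6374·0.97 + 0.825952·0.03 = 0.618278 + 0.024779 = 0.643057
Restricting to configurations with strong preparation present: 0.825952·0.03 = 0.024779.
P(strong preparation | high score, easy paper) = 0.024779 / 0.643057 ≈ 0.039

Pr[strong preparation | high score, easy paper] ≈ 0.039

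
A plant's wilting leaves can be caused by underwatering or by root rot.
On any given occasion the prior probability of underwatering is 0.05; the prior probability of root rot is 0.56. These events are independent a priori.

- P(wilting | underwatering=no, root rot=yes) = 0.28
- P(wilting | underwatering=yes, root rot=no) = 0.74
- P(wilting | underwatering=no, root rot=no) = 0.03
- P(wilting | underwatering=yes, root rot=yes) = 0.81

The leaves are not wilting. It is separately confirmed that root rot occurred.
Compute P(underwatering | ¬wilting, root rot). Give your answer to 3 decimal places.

P(¬wilting | root rot) = 0.72×0.95 + 0.19×0.05 = 0.684000 + 0.009500 = 0.693500
Restricting to configurations with underwatering present: 0.19×0.05 = 0.009500.
So P(underwatering | ¬wilting, root rot) = 0.009500/0.693500 ≈ 0.014.

P(underwatering | ¬wilting, root rot) ≈ 0.014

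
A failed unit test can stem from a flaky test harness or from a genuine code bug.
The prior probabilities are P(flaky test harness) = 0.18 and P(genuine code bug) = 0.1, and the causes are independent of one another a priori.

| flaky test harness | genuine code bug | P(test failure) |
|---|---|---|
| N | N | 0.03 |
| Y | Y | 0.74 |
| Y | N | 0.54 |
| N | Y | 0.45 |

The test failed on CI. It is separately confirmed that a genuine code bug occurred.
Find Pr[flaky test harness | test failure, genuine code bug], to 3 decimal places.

P(test failure | genuine code bug) = 0.45·0.82 + 0.74·0.18 = 0.369000 + 0.133200 = 0.502200
Of this, 0.133200 comes from 0.74·0.18 (the flaky test harness=true cases).
P(flaky test harness | test failure, genuine code bug) = 0.133200 / 0.502200 ≈ 0.265

Pr[flaky test harness | test failure, genuine code bug] ≈ 0.265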